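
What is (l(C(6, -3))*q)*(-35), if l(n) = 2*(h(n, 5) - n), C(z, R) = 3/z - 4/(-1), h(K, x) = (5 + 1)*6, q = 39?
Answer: -85995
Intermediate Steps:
h(K, x) = 36 (h(K, x) = 6*6 = 36)
C(z, R) = 4 + 3/z (C(z, R) = 3/z - 4*(-1) = 3/z + 4 = 4 + 3/z)
l(n) = 72 - 2*n (l(n) = 2*(36 - n) = 72 - 2*n)
(l(C(6, -3))*q)*(-35) = ((72 - 2*(4 + 3/6))*39)*(-35) = ((72 - 2*(4 + 3*(1/6)))*39)*(-35) = ((72 - 2*(4 + 1/2))*39)*(-35) = ((72 - 2*9/2)*39)*(-35) = ((72 - 9)*39)*(-35) = (63*39)*(-35) = 2457*(-35) = -85995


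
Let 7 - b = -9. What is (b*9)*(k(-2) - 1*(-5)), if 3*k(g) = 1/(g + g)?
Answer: 708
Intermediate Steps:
k(g) = 1/(6*g) (k(g) = 1/(3*(g + g)) = 1/(3*((2*g))) = (1/(2*g))/3 = 1/(6*g))
b = 16 (b = 7 - 1*(-9) = 7 + 9 = 16)
(b*9)*(k(-2) - 1*(-5)) = (16*9)*((⅙)/(-2) - 1*(-5)) = 144*((⅙)*(-½) + 5) = 144*(-1/12 + 5) = 144*(59/12) = 708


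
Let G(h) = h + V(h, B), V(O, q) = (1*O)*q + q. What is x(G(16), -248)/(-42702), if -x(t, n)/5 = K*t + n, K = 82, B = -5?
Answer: -14765/21351 ≈ -0.69154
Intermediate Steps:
V(O, q) = q + O*q (V(O, q) = O*q + q = q + O*q)
G(h) = -5 - 4*h (G(h) = h - 5*(1 + h) = h + (-5 - 5*h) = -5 - 4*h)
x(t, n) = -410*t - 5*n (x(t, n) = -5*(82*t + n) = -5*(n + 82*t) = -410*t - 5*n)
x(G(16), -248)/(-42702) = (-410*(-5 - 4*16) - 5*(-248))/(-42702) = (-410*(-5 - 64) + 1240)*(-1/42702) = (-410*(-69) + 1240)*(-1/42702) = (28290 + 1240)*(-1/42702) = 29530*(-1/42702) = -14765/21351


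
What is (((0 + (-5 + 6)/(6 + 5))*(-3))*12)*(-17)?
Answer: 612/11 ≈ 55.636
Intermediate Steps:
(((0 + (-5 + 6)/(6 + 5))*(-3))*12)*(-17) = (((0 + 1/11)*(-3))*12)*(-17) = (((1/11)*(-3))*12)*(-17) = -3/11*12*(-17) = -36/11*(-17) = 612/11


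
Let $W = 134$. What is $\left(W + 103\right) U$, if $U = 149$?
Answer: $35313$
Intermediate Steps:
$\left(W + 103\right) U = \left(134 + 103\right) 149 = 237 \cdot 149 = 35313$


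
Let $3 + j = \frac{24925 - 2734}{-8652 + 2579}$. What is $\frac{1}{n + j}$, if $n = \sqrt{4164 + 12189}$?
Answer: $\frac{27267770}{66831933893} + \frac{36881329 \sqrt{1817}}{200495801679} \approx 0.0082491$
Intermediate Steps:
$j = - \frac{40410}{6073}$ ($j = -3 + \frac{24925 - 2734}{-8652 + 2579} = -3 + \frac{22191}{-6073} = -3 + 22191 \left(- \frac{1}{6073}\right) = -3 - \frac{22191}{6073} = - \frac{40410}{6073} \approx -6.654$)
$n = 3 \sqrt{1817}$ ($n = \sqrt{16353} = 3 \sqrt{1817} \approx 127.88$)
$\frac{1}{n + j} = \frac{1}{3 \sqrt{1817} - \frac{40410}{6073}} = \frac{1}{- \frac{40410}{6073} + 3 \sqrt{1817}}$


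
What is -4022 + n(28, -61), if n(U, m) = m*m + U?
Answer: -273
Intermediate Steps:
n(U, m) = U + m**2 (n(U, m) = m**2 + U = U + m**2)
-4022 + n(28, -61) = -4022 + (28 + (-61)**2) = -4022 + (28 + 3721) = -4022 + 3749 = -273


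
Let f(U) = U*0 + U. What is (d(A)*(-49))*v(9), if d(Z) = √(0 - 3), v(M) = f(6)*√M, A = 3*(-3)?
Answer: -882*I*√3 ≈ -1527.7*I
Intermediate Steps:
f(U) = U (f(U) = 0 + U = U)
A = -9
v(M) = 6*√M
d(Z) = I*√3 (d(Z) = √(-3) = I*√3)
(d(A)*(-49))*v(9) = ((I*√3)*(-49))*(6*√9) = (-49*I*√3)*(6*3) = -49*I*√3*18 = -882*I*√3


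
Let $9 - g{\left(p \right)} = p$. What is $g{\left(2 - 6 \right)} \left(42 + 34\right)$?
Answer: $988$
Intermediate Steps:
$g{\left(p \right)} = 9 - p$
$g{\left(2 - 6 \right)} \left(42 + 34\right) = \left(9 - \left(2 - 6\right)\right) \left(42 + 34\right) = \left(9 - \left(2 - 6\right)\right) 76 = \left(9 - -4\right) 76 = \left(9 + 4\right) 76 = 13 \cdot 76 = 988$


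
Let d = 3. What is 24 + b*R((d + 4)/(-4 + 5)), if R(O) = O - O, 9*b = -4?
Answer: 24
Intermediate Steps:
b = -4/9 (b = (⅑)*(-4) = -4/9 ≈ -0.44444)
R(O) = 0
24 + b*R((d + 4)/(-4 + 5)) = 24 - 4/9*0 = 24 + 0 = 24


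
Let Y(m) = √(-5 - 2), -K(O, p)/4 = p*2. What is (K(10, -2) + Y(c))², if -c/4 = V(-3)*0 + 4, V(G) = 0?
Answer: (16 + I*√7)² ≈ 249.0 + 84.664*I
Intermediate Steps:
K(O, p) = -8*p (K(O, p) = -4*p*2 = -8*p)
c = -16 (c = -4*(0*0 + 4) = -4*(0 + 4) = -4*4 = -16)
Y(m) = I*√7 (Y(m) = √(-7) = I*√7)
(K(10, -2) + Y(c))² = (-8*(-2) + I*√7)² = (16 + I*√7)²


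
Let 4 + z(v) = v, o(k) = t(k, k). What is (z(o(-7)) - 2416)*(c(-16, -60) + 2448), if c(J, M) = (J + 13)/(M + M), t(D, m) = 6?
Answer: -118190647/20 ≈ -5.9095e+6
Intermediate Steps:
c(J, M) = (13 + J)/(2*M) (c(J, M) = (13 + J)/((2*M)) = (13 + J)*(1/(2*M)) = (13 + J)/(2*M))
o(k) = 6
z(v) = -4 + v
(z(o(-7)) - 2416)*(c(-16, -60) + 2448) = ((-4 + 6) - 2416)*((½)*(13 - 16)/(-60) + 2448) = (2 - 2416)*((½)*(-1/60)*(-3) + 2448) = -2414*(1/40 + 2448) = -2414*97921/40 = -118190647/20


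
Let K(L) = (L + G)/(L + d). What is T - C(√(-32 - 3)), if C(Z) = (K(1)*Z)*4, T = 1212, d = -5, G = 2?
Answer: 1212 + 3*I*√35 ≈ 1212.0 + 17.748*I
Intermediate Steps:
K(L) = (2 + L)/(-5 + L) (K(L) = (L + 2)/(L - 5) = (2 + L)/(-5 + L))
C(Z) = -3*Z (C(Z) = (((2 + 1)/(-5 + 1))*Z)*4 = ((3/(-4))*Z)*4 = ((-¼*3)*Z)*4 = -3*Z/4*4 = -3*Z)
T - C(√(-32 - 3)) = 1212 - (-3)*√(-32 - 3) = 1212 - (-3)*√(-35) = 1212 - (-3)*I*√35 = 1212 + 3*I*√35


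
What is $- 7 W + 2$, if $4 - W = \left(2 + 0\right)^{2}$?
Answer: $2$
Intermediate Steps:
$W = 0$ ($W = 4 - \left(2 + 0\right)^{2} = 4 - 2^{2} = 4 - 4 = 0$)
$- 7 W + 2 = \left(-7\right) 0 + 2 = 0 + 2 = 2$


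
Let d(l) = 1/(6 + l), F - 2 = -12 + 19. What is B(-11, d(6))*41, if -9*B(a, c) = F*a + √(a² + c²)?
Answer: 451 - 205*√697/108 ≈ 400.89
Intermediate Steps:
F = 9 (F = 2 + (-12 + 19) = 2 + 7 = 9)
B(a, c) = -a - √(a² + c²)/9 (B(a, c) = -(9*a + √(a² + c²))/9 = -(√(a² + c²) + 9*a)/9 = -a - √(a² + c²)/9)
B(-11, d(6))*41 = (-1*(-11) - √((-11)² + (1/(6 + 6))²)/9)*41 = (11 - √(121 + (1/12)²)/9)*41 = (11 - √(121 + 1/144)/9)*41 = (11 - 5*√697/108)*41 = 451 - 205*√697/108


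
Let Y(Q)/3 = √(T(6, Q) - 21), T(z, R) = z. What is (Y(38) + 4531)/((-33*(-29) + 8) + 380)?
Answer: 4531/1345 + 3*I*√15/1345 ≈ 3.3688 + 0.0086386*I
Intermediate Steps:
Y(Q) = 3*I*√15 (Y(Q) = 3*√(6 - 21) = 3*√(-15) = 3*(I*√15) = 3*I*√15)
(Y(38) + 4531)/((-33*(-29) + 8) + 380) = (3*I*√15 + 4531)/((-33*(-29) + 8) + 380) = (4531 + 3*I*√15)/((957 + 8) + 380) = (4531 + 3*I*√15)/(965 + 380) = (4531 + 3*I*√15)/1345 = (4531 + 3*I*√15)*(1/1345) = 4531/1345 + 3*I*√15/1345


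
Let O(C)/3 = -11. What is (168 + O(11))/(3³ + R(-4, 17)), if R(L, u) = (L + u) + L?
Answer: 15/4 ≈ 3.7500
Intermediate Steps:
O(C) = -33 (O(C) = 3*(-11) = -33)
R(L, u) = u + 2*L
(168 + O(11))/(3³ + R(-4, 17)) = (168 - 33)/(3³ + (17 + 2*(-4))) = 135/(27 + (17 - 8)) = 135/(27 + 9) = 135/36 = 135*(1/36) = 15/4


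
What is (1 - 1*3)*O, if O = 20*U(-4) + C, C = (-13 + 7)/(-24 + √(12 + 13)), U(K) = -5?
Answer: 3788/19 ≈ 199.37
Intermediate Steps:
C = 6/19 (C = -6/(-24 + √25) = -6/(-24 + 5) = -6/(-19) = -6*(-1/19) = 6/19 ≈ 0.31579)
O = -1894/19 (O = 20*(-5) + 6/19 = -100 + 6/19 = -1894/19 ≈ -99.684)
(1 - 1*3)*O = (1 - 1*3)*(-1894/19) = (1 - 3)*(-1894/19) = -2*(-1894/19) = 3788/19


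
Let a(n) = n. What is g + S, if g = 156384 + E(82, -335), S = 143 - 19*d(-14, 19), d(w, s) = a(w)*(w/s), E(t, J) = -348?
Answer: 155983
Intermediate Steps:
d(w, s) = w²/s (d(w, s) = w*(w/s) = w²/s)
S = -53 (S = 143 - 19*(-14)²/19 = 143 - 196 = -53)
g = 156036 (g = 156384 - 348 = 156036)
g + S = 156036 - 53 = 155983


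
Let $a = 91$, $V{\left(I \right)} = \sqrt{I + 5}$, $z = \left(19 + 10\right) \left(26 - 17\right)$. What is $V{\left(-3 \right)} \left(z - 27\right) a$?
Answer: $21294 \sqrt{2} \approx 30114.0$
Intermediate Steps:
$z = 261$ ($z = 29 \cdot 9 = 261$)
$V{\left(I \right)} = \sqrt{5 + I}$
$V{\left(-3 \right)} \left(z - 27\right) a = \sqrt{5 - 3} \left(261 - 27\right) 91 = \sqrt{2} \left(261 - 27\right) 91 = \sqrt{2} \cdot 234 \cdot 91 = 234 \sqrt{2} \cdot 91 = 21294 \sqrt{2}$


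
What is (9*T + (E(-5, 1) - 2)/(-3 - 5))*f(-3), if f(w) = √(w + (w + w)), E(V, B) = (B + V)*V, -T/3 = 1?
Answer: -351*I/4 ≈ -87.75*I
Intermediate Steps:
T = -3 (T = -3*1 = -3)
E(V, B) = V*(B + V)
f(w) = √3*√w (f(w) = √(w + 2*w) = √(3*w) = √3*√w)
(9*T + (E(-5, 1) - 2)/(-3 - 5))*f(-3) = (9*(-3) + (-5*(1 - 5) - 2)/(-3 - 5))*(√3*√(-3)) = (-27 + (-5*(-4) - 2)/(-8))*(√3*(I*√3)) = (-27 + (20 - 2)*(-⅛))*(3*I) = (-27 + 18*(-⅛))*(3*I) = (-27 - 9/4)*(3*I) = -351*I/4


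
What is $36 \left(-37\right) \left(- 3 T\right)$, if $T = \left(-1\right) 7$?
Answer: $-27972$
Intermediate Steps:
$T = -7$
$36 \left(-37\right) \left(- 3 T\right) = 36 \left(-37\right) \left(\left(-3\right) \left(-7\right)\right) = \left(-1332\right) 21 = -27972$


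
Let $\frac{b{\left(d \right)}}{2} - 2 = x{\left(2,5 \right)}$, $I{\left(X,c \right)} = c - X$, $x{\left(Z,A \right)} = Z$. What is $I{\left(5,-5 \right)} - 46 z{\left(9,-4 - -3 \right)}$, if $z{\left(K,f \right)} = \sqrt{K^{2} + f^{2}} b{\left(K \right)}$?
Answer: $-10 - 368 \sqrt{82} \approx -3342.4$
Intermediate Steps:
$b{\left(d \right)} = 8$ ($b{\left(d \right)} = 4 + 2 \cdot 2 = 4 + 4 = 8$)
$z{\left(K,f \right)} = 8 \sqrt{K^{2} + f^{2}}$ ($z{\left(K,f \right)} = \sqrt{K^{2} + f^{2}} \cdot 8 = 8 \sqrt{K^{2} + f^{2}}$)
$I{\left(5,-5 \right)} - 46 z{\left(9,-4 - -3 \right)} = \left(-5 - 5\right) - 46 \cdot 8 \sqrt{9^{2} + \left(-4 - -3\right)^{2}} = \left(-5 - 5\right) - 46 \cdot 8 \sqrt{81 + \left(-4 + 3\right)^{2}} = -10 - 46 \cdot 8 \sqrt{81 + \left(-1\right)^{2}} = -10 - 46 \cdot 8 \sqrt{81 + 1} = -10 - 46 \cdot 8 \sqrt{82} = -10 - 368 \sqrt{82}$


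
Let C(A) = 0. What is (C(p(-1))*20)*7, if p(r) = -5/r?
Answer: 0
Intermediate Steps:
(C(p(-1))*20)*7 = (0*20)*7 = 0*7 = 0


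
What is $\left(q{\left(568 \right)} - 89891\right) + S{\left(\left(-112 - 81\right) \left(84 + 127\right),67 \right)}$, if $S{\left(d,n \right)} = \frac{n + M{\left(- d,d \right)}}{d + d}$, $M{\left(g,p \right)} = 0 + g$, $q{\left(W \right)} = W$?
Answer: $- \frac{3637520924}{40723} \approx -89324.0$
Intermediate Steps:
$M{\left(g,p \right)} = g$
$S{\left(d,n \right)} = \frac{n - d}{2 d}$ ($S{\left(d,n \right)} = \frac{n - d}{d + d} = \frac{n - d}{2 d}$)
$\left(q{\left(568 \right)} - 89891\right) + S{\left(\left(-112 - 81\right) \left(84 + 127\right),67 \right)} = \left(568 - 89891\right) + \frac{67 - \left(-112 - 81\right) \left(84 + 127\right)}{2 \left(-112 - 81\right) \left(84 + 127\right)} = -89323 + \frac{67 - \left(-193\right) 211}{2 \left(\left(-193\right) 211\right)} = -89323 + \frac{67 - -40723}{2 \left(-40723\right)} = -89323 + \frac{1}{2} \left(- \frac{1}{40723}\right) \left(67 + 40723\right) = -89323 + \frac{1}{2} \left(- \frac{1}{40723}\right) 40790 = -89323 - \frac{20395}{40723} = - \frac{3637520924}{40723}$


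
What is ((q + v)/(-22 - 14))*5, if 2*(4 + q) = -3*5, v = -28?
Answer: 395/72 ≈ 5.4861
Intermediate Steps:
q = -23/2 (q = -4 + (-3*5)/2 = -4 + (1/2)*(-15) = -4 - 15/2 = -23/2 ≈ -11.500)
((q + v)/(-22 - 14))*5 = ((-23/2 - 28)/(-22 - 14))*5 = -79/2/(-36)*5 = -79/2*(-1/36)*5 = (79/72)*5 = 395/72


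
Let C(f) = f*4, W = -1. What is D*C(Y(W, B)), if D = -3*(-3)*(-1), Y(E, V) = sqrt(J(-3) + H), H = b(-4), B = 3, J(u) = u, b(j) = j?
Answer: -36*I*sqrt(7) ≈ -95.247*I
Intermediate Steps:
H = -4
Y(E, V) = I*sqrt(7) (Y(E, V) = sqrt(-3 - 4) = sqrt(-7) = I*sqrt(7))
D = -9 (D = 9*(-1) = -9)
C(f) = 4*f
D*C(Y(W, B)) = -36*I*sqrt(7)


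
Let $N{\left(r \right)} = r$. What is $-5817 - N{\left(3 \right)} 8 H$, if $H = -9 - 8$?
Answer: $-5409$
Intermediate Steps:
$H = -17$ ($H = -9 - 8 = -17$)
$-5817 - N{\left(3 \right)} 8 H = -5817 - 3 \cdot 8 \left(-17\right) = -5817 - 24 \left(-17\right) = -5817 - -408 = -5817 + 408 = -5409$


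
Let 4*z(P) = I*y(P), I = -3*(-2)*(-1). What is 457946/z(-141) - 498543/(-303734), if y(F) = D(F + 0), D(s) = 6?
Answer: -139089283477/2733606 ≈ -50881.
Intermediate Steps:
I = -6 (I = 6*(-1) = -6)
y(F) = 6
z(P) = -9 (z(P) = (-6*6)/4 = (¼)*(-36) = -9)
457946/z(-141) - 498543/(-303734) = 457946/(-9) - 498543/(-303734) = 457946*(-⅑) - 498543*(-1/303734) = -457946/9 + 498543/303734 = -139089283477/2733606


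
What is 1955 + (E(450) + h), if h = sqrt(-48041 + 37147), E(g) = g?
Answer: 2405 + I*sqrt(10894) ≈ 2405.0 + 104.37*I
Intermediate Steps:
h = I*sqrt(10894) (h = sqrt(-10894) = I*sqrt(10894) ≈ 104.37*I)
1955 + (E(450) + h) = 1955 + (450 + I*sqrt(10894)) = 2405 + I*sqrt(10894)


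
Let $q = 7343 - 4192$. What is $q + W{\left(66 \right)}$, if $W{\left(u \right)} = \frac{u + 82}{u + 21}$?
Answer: $\frac{274285}{87} \approx 3152.7$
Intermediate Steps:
$W{\left(u \right)} = \frac{82 + u}{21 + u}$
$q = 3151$
$q + W{\left(66 \right)} = 3151 + \frac{82 + 66}{21 + 66} = 3151 + \frac{1}{87} \cdot 148 = 3151 + \frac{148}{87} = \frac{274285}{87}$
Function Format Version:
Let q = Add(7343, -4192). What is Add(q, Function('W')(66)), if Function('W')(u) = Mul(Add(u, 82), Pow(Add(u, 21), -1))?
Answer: Rational(274285, 87) ≈ 3152.7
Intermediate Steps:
Function('W')(u) = Mul(Pow(Add(21, u), -1), Add(82, u)) (Function('W')(u) = Mul(Add(82, u), Pow(Add(21, u), -1)) = Mul(Pow(Add(21, u), -1), Add(82, u)))
q = 3151
Add(q, Function('W')(66)) = Add(3151, Mul(Pow(Add(21, 66), -1), Add(82, 66))) = Add(3151, Mul(Pow(87, -1), 148)) = Add(3151, Mul(Rational(1, 87), 148)) = Add(3151, Rational(148, 87)) = Rational(274285, 87)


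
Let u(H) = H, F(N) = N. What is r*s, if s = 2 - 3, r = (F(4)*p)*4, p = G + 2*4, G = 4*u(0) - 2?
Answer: -96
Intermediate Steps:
G = -2 (G = 4*0 - 2 = 0 - 2 = -2)
p = 6 (p = -2 + 2*4 = -2 + 8 = 6)
r = 96 (r = (4*6)*4 = 24*4 = 96)
s = -1
r*s = 96*(-1) = -96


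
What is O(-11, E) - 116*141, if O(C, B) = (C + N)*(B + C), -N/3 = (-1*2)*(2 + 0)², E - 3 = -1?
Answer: -16473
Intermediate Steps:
E = 2 (E = 3 - 1 = 2)
N = 24 (N = -3*(-1*2)*(2 + 0)² = -(-6)*2² = -(-6)*4 = -3*(-8) = 24)
O(C, B) = (24 + C)*(B + C) (O(C, B) = (C + 24)*(B + C) = (24 + C)*(B + C))
O(-11, E) - 116*141 = ((-11)² + 24*2 + 24*(-11) + 2*(-11)) - 116*141 = (121 + 48 - 264 - 22) - 16356 = -117 - 16356 = -16473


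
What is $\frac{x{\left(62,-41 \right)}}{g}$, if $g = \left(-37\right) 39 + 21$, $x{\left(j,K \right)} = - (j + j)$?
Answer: $\frac{62}{711} \approx 0.087201$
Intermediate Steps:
$x{\left(j,K \right)} = - 2 j$
$g = -1422$ ($g = -1443 + 21 = -1422$)
$\frac{x{\left(62,-41 \right)}}{g} = \frac{\left(-2\right) 62}{-1422} = \left(-124\right) \left(- \frac{1}{1422}\right) = \frac{62}{711}$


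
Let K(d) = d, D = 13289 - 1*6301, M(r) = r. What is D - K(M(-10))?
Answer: 6998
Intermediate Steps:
D = 6988 (D = 13289 - 6301 = 6988)
D - K(M(-10)) = 6988 - 1*(-10) = 6988 + 10 = 6998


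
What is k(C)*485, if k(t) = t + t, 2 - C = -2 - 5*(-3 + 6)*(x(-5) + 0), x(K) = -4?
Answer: -54320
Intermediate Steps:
C = -56 (C = 2 - (-2 - 5*(-3 + 6)*(-4 + 0)) = 2 - (-2 - 15*(-4)) = 2 - (-2 - 5*(-12)) = 2 - (-2 + 60) = 2 - 1*58 = 2 - 58 = -56)
k(t) = 2*t
k(C)*485 = (2*(-56))*485 = -112*485 = -54320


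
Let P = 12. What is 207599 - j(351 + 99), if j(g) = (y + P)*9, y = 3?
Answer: 207464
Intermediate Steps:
j(g) = 135 (j(g) = (3 + 12)*9 = 15*9 = 135)
207599 - j(351 + 99) = 207599 - 1*135 = 207599 - 135 = 207464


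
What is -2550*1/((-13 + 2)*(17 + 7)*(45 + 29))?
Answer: 425/3256 ≈ 0.13053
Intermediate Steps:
-2550*1/((-13 + 2)*(17 + 7)*(45 + 29)) = -2550/(-11*24*74) = -2550/((-264*74)) = -2550/(-19536) = -2550*(-1/19536) = 425/3256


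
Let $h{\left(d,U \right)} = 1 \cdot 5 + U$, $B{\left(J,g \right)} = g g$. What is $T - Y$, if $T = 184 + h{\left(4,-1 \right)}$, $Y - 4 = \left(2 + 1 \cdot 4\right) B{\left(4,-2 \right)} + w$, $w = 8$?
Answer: $152$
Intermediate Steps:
$B{\left(J,g \right)} = g^{2}$
$h{\left(d,U \right)} = 5 + U$
$Y = 36$ ($Y = 4 + \left(\left(2 + 1 \cdot 4\right) \left(-2\right)^{2} + 8\right) = 4 + \left(\left(2 + 4\right) 4 + 8\right) = 4 + \left(6 \cdot 4 + 8\right) = 4 + \left(24 + 8\right) = 4 + 32 = 36$)
$T = 188$ ($T = 184 + \left(5 - 1\right) = 184 + 4 = 188$)
$T - Y = 188 - 36 = 152$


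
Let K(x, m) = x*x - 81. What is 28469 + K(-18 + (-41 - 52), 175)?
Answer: 40709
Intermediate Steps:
K(x, m) = -81 + x² (K(x, m) = x² - 81 = -81 + x²)
28469 + K(-18 + (-41 - 52), 175) = 28469 + (-81 + (-18 + (-41 - 52))²) = 28469 + (-81 + (-18 - 93)²) = 28469 + (-81 + (-111)²) = 28469 + (-81 + 12321) = 28469 + 12240 = 40709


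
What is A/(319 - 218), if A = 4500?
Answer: 4500/101 ≈ 44.554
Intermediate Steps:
A/(319 - 218) = 4500/(319 - 218) = 4500/101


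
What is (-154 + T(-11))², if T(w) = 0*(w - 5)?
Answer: 23716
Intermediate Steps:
T(w) = 0 (T(w) = 0*(-5 + w) = 0)
(-154 + T(-11))² = (-154 + 0)² = (-154)² = 23716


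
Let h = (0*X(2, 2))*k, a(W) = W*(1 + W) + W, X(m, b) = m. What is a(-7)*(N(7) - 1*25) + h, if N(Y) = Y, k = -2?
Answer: -630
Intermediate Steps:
a(W) = W + W*(1 + W)
h = 0 (h = (0*2)*(-2) = 0*(-2) = 0)
a(-7)*(N(7) - 1*25) + h = (-7*(2 - 7))*(7 - 1*25) + 0 = (-7*(-5))*(7 - 25) + 0 = 35*(-18) + 0 = -630 + 0 = -630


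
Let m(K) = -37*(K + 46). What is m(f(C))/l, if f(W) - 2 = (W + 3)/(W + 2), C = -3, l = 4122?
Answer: -296/687 ≈ -0.43086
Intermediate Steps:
f(W) = 2 + (3 + W)/(2 + W) (f(W) = 2 + (W + 3)/(W + 2) = 2 + (3 + W)/(2 + W))
m(K) = -1702 - 37*K (m(K) = -37*(46 + K) = -1702 - 37*K)
m(f(C))/l = (-1702 - 37*(7 + 3*(-3))/(2 - 3))/4122 = (-1702 - 37*(7 - 9)/(-1))*(1/4122) = (-1702 - (-37)*(-2))*(1/4122) = (-1702 - 37*2)*(1/4122) = (-1702 - 74)*(1/4122) = -1776*1/4122 = -296/687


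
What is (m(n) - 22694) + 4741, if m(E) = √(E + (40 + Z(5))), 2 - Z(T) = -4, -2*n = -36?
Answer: -17945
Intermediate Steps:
n = 18 (n = -½*(-36) = 18)
Z(T) = 6 (Z(T) = 2 - 1*(-4) = 2 + 4 = 6)
m(E) = √(46 + E) (m(E) = √(E + (40 + 6)) = √(E + 46) = √(46 + E))
(m(n) - 22694) + 4741 = (√(46 + 18) - 22694) + 4741 = (√64 - 22694) + 4741 = (8 - 22694) + 4741 = -22686 + 4741 = -17945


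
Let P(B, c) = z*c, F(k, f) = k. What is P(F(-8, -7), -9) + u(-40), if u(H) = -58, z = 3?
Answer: -85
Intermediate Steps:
P(B, c) = 3*c
P(F(-8, -7), -9) + u(-40) = 3*(-9) - 58 = -27 - 58 = -85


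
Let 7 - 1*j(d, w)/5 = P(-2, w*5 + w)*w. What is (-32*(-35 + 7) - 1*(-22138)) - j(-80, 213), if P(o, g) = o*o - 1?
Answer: 26194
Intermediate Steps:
P(o, g) = -1 + o**2 (P(o, g) = o**2 - 1 = -1 + o**2)
j(d, w) = 35 - 15*w (j(d, w) = 35 - 5*(-1 + (-2)**2)*w = 35 - 5*(-1 + 4)*w = 35 - 15*w)
(-32*(-35 + 7) - 1*(-22138)) - j(-80, 213) = (-32*(-35 + 7) - 1*(-22138)) - (35 - 15*213) = (-32*(-28) + 22138) - (35 - 3195) = (896 + 22138) - 1*(-3160) = 23034 + 3160 = 26194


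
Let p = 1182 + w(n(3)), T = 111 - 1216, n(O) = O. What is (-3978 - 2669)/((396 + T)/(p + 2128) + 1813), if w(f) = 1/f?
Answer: -66011357/18002776 ≈ -3.6667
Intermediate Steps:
T = -1105
p = 3547/3 (p = 1182 + 1/3 = 1182 + ⅓ = 3547/3 ≈ 1182.3)
(-3978 - 2669)/((396 + T)/(p + 2128) + 1813) = (-3978 - 2669)/((396 - 1105)/(3547/3 + 2128) + 1813) = -6647/(-709/9931/3 + 1813) = -6647/(-709*3/9931 + 1813) = -6647/(-2127/9931 + 1813) = -6647/18002776/9931 = -6647*9931/18002776 = -66011357/18002776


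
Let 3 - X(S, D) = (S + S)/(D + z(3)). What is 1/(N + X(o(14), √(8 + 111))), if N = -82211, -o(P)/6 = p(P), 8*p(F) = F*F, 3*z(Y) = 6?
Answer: -337661/27760158769 - 3*√119/7931473934 ≈ -1.2168e-5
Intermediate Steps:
z(Y) = 2 (z(Y) = (⅓)*6 = 2)
p(F) = F²/8 (p(F) = (F*F)/8 = F²/8)
o(P) = -3*P²/4
X(S, D) = 3 - 2*S/(2 + D) (X(S, D) = 3 - (S + S)/(D + 2) = 3 - 2*S/(2 + D))
1/(N + X(o(14), √(8 + 111))) = 1/(-82211 + (6 - (-3)*14²/2 + 3*√(8 + 111))/(2 + √(8 + 111))) = 1/(-82211 + (6 - (-3)*196/2 + 3*√119)/(2 + √119)) = 1/(-82211 + (6 - 2*(-147) + 3*√119)/(2 + √119)) = 1/(-82211 + (6 + 294 + 3*√119)/(2 + √119)) = 1/(-82211 + (300 + 3*√119)/(2 + √119))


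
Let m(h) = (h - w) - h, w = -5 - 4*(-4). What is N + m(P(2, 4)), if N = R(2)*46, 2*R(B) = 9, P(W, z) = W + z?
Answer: 196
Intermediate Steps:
w = 11 (w = -5 + 16 = 11)
R(B) = 9/2 (R(B) = (1/2)*9 = 9/2)
N = 207 (N = (9/2)*46 = 207)
m(h) = -11 (m(h) = (h - 1*11) - h = (h - 11) - h = (-11 + h) - h = -11)
N + m(P(2, 4)) = 207 - 11 = 196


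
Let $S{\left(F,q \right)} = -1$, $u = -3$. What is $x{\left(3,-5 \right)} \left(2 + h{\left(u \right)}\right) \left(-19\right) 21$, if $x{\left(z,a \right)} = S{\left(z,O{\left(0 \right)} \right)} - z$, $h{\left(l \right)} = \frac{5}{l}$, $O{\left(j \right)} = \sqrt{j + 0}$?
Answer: $532$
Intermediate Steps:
$O{\left(j \right)} = \sqrt{j}$
$x{\left(z,a \right)} = -1 - z$
$x{\left(3,-5 \right)} \left(2 + h{\left(u \right)}\right) \left(-19\right) 21 = \left(-1 - 3\right) \left(2 + \frac{5}{-3}\right) \left(-19\right) 21 = \left(-1 - 3\right) \left(2 + 5 \left(- \frac{1}{3}\right)\right) \left(-19\right) 21 = - 4 \left(2 - \frac{5}{3}\right) \left(-19\right) 21 = \left(-4\right) \frac{1}{3} \left(-19\right) 21 = \left(- \frac{4}{3}\right) \left(-19\right) 21 = \frac{76}{3} \cdot 21 = 532$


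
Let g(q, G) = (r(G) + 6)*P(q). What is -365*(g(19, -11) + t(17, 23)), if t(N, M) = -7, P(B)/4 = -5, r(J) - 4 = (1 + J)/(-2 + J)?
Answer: 1055215/13 ≈ 81170.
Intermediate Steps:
r(J) = 4 + (1 + J)/(-2 + J)
P(B) = -20 (P(B) = 4*(-5) = -20)
g(q, G) = -120 - 20*(-7 + 5*G)/(-2 + G) (g(q, G) = ((-7 + 5*G)/(-2 + G) + 6)*(-20) = (6 + (-7 + 5*G)/(-2 + G))*(-20) = -120 - 20*(-7 + 5*G)/(-2 + G))
-365*(g(19, -11) + t(17, 23)) = -365*(20*(19 - 11*(-11))/(-2 - 11) - 7) = -365*(20*(19 + 121)/(-13) - 7) = -365*(20*(-1/13)*140 - 7) = -365*(-2800/13 - 7) = -365*(-2891/13) = 1055215/13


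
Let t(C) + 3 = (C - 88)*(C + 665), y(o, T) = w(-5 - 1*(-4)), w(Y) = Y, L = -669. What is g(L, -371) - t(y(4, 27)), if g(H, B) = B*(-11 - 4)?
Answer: 64664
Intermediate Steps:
y(o, T) = -1 (y(o, T) = -5 - 1*(-4) = -5 + 4 = -1)
g(H, B) = -15*B (g(H, B) = B*(-15) = -15*B)
t(C) = -3 + (-88 + C)*(665 + C) (t(C) = -3 + (C - 88)*(C + 665) = -3 + (-88 + C)*(665 + C))
g(L, -371) - t(y(4, 27)) = -15*(-371) - (-58523 + (-1)**2 + 577*(-1)) = 5565 - (-58523 + 1 - 577) = 5565 - 1*(-59099) = 5565 + 59099 = 64664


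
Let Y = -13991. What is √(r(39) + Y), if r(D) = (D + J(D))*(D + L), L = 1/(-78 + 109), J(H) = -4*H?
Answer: I*√17834021/31 ≈ 136.23*I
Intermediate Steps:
L = 1/31 ≈ 0.032258
r(D) = -3*D*(1/31 + D) (r(D) = (D - 4*D)*(D + 1/31) = (-3*D)*(1/31 + D) = -3*D*(1/31 + D))
√(r(39) + Y) = √((3/31)*39*(-1 - 31*39) - 13991) = √((3/31)*39*(-1 - 1209) - 13991) = √((3/31)*39*(-1210) - 13991) = √(-141570/31 - 13991) = √(-575291/31) = I*√17834021/31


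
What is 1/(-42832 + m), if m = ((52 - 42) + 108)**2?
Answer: -1/28908 ≈ -3.4593e-5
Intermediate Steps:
m = 13924 (m = (10 + 108)**2 = 118**2 = 13924)
1/(-42832 + m) = 1/(-42832 + 13924) = 1/(-28908) = -1/28908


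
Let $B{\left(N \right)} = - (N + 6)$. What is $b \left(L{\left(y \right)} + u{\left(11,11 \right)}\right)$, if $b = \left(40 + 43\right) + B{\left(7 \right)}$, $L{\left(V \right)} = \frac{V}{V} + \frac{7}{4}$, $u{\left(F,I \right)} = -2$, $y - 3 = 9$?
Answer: $\frac{105}{2} \approx 52.5$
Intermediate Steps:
$y = 12$ ($y = 3 + 9 = 12$)
$L{\left(V \right)} = \frac{11}{4}$ ($L{\left(V \right)} = 1 + 7 \cdot \frac{1}{4} = 1 + \frac{7}{4} = \frac{11}{4}$)
$B{\left(N \right)} = -6 - N$ ($B{\left(N \right)} = - (6 + N) = -6 - N$)
$b = 70$ ($b = \left(40 + 43\right) - 13 = 83 - 13 = 70$)
$b \left(L{\left(y \right)} + u{\left(11,11 \right)}\right) = 70 \left(\frac{11}{4} - 2\right) = 70 \cdot \frac{3}{4} = \frac{105}{2}$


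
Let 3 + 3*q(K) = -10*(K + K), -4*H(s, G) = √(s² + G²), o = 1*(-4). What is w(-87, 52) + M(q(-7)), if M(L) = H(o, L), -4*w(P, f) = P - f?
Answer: 139/4 - √18913/12 ≈ 23.290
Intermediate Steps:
o = -4
w(P, f) = -P/4 + f/4 (w(P, f) = -(P - f)/4 = -P/4 + f/4)
H(s, G) = -√(G² + s²)/4 (H(s, G) = -√(s² + G²)/4 = -√(G² + s²)/4)
q(K) = -1 - 20*K/3 (q(K) = -1 + (-10*(K + K))/3 = -1 + (-20*K)/3 = -1 - 20*K/3)
M(L) = -√(16 + L²)/4 (M(L) = -√(L² + (-4)²)/4 = -√(L² + 16)/4 = -√(16 + L²)/4)
w(-87, 52) + M(q(-7)) = (-¼*(-87) + (¼)*52) - √(16 + (-1 - 20/3*(-7))²)/4 = (87/4 + 13) - √(16 + (-1 + 140/3)²)/4 = 139/4 - √(16 + (137/3)²)/4 = 139/4 - √(16 + 18769/9)/4 = 139/4 - √18913/12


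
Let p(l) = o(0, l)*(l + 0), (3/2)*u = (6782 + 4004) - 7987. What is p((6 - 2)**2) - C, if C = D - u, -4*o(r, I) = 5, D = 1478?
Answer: 368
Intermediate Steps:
o(r, I) = -5/4 (o(r, I) = -1/4*5 = -5/4)
u = 1866 (u = 2*((6782 + 4004) - 7987)/3 = 2*(10786 - 7987)/3 = (2/3)*2799 = 1866)
p(l) = -5*l/4 (p(l) = -5*(l + 0)/4 = -5*l/4)
C = -388 (C = 1478 - 1*1866 = 1478 - 1866 = -388)
p((6 - 2)**2) - C = -5*(6 - 2)**2/4 - 1*(-388) = -5/4*4**2 + 388 = -5/4*16 + 388 = -20 + 388 = 368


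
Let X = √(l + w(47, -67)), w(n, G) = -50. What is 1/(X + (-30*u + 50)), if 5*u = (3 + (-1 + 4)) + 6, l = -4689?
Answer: -22/5223 - I*√4739/5223 ≈ -0.0042121 - 0.01318*I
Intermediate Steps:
u = 12/5 (u = ((3 + (-1 + 4)) + 6)/5 = ((3 + 3) + 6)/5 = (6 + 6)/5 = (⅕)*12 = 12/5 ≈ 2.4000)
X = I*√4739 (X = √(-4689 - 50) = √(-4739) = I*√4739 ≈ 68.84*I)
1/(X + (-30*u + 50)) = 1/(I*√4739 + (-30*12/5 + 50)) = 1/(I*√4739 + (-72 + 50)) = 1/(I*√4739 - 22) = 1/(-22 + I*√4739)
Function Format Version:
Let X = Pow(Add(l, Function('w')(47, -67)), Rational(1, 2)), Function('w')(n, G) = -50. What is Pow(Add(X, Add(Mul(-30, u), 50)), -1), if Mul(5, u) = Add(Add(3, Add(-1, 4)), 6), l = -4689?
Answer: Add(Rational(-22, 5223), Mul(Rational(-1, 5223), I, Pow(4739, Rational(1, 2)))) ≈ Add(-0.0042121, Mul(-0.013180, I))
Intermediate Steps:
u = Rational(12, 5) (u = Mul(Rational(1, 5), Add(Add(3, Add(-1, 4)), 6)) = Mul(Rational(1, 5), Add(Add(3, 3), 6)) = Mul(Rational(1, 5), Add(6, 6)) = Mul(Rational(1, 5), 12) = Rational(12, 5) ≈ 2.4000)
X = Mul(I, Pow(4739, Rational(1, 2))) (X = Pow(Add(-4689, -50), Rational(1, 2)) = Pow(-4739, Rational(1, 2)) = Mul(I, Pow(4739, Rational(1, 2))) ≈ Mul(68.840, I))
Pow(Add(X, Add(Mul(-30, u), 50)), -1) = Pow(Add(Mul(I, Pow(4739, Rational(1, 2))), Add(Mul(-30, Rational(12, 5)), 50)), -1) = Pow(Add(Mul(I, Pow(4739, Rational(1, 2))), Add(-72, 50)), -1) = Pow(Add(Mul(I, Pow(4739, Rational(1, 2))), -22), -1) = Pow(Add(-22, Mul(I, Pow(4739, Rational(1, 2)))), -1)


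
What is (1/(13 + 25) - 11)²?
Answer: 173889/1444 ≈ 120.42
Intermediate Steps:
(1/(13 + 25) - 11)² = (1/38 - 11)² = (-417/38)² = 173889/1444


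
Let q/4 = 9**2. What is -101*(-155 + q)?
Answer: -17069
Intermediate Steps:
q = 324 (q = 4*9**2 = 4*81 = 324)
-101*(-155 + q) = -101*(-155 + 324) = -101*169 = -17069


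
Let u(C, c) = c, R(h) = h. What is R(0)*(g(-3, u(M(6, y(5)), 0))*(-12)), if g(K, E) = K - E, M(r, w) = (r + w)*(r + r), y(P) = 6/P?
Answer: 0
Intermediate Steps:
M(r, w) = 2*r*(r + w) (M(r, w) = (r + w)*(2*r) = 2*r*(r + w))
R(0)*(g(-3, u(M(6, y(5)), 0))*(-12)) = 0*((-3 - 1*0)*(-12)) = 0*((-3 + 0)*(-12)) = 0*(-3*(-12)) = 0*36 = 0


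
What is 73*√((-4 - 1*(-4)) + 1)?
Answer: 73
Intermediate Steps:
73*√((-4 - 1*(-4)) + 1) = 73*√((-4 + 4) + 1) = 73*√(0 + 1) = 73*√1 = 73*1 = 73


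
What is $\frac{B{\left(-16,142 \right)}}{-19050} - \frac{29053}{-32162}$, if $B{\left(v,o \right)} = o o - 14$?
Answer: $- \frac{1892093}{12253722} \approx -0.15441$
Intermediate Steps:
$B{\left(v,o \right)} = -14 + o^{2}$ ($B{\left(v,o \right)} = o^{2} - 14 = -14 + o^{2}$)
$\frac{B{\left(-16,142 \right)}}{-19050} - \frac{29053}{-32162} = \frac{-14 + 142^{2}}{-19050} - \frac{29053}{-32162} = \left(-14 + 20164\right) \left(- \frac{1}{19050}\right) - - \frac{29053}{32162} = 20150 \left(- \frac{1}{19050}\right) + \frac{29053}{32162} = - \frac{403}{381} + \frac{29053}{32162} = - \frac{1892093}{12253722}$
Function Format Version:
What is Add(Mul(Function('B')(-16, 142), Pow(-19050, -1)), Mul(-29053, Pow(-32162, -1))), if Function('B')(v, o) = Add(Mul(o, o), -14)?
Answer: Rational(-1892093, 12253722) ≈ -0.15441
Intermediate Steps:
Function('B')(v, o) = Add(-14, Pow(o, 2)) (Function('B')(v, o) = Add(Pow(o, 2), -14) = Add(-14, Pow(o, 2)))
Add(Mul(Function('B')(-16, 142), Pow(-19050, -1)), Mul(-29053, Pow(-32162, -1))) = Add(Mul(Add(-14, Pow(142, 2)), Pow(-19050, -1)), Mul(-29053, Pow(-32162, -1))) = Add(Mul(Add(-14, 20164), Rational(-1, 19050)), Mul(-29053, Rational(-1, 32162))) = Add(Mul(20150, Rational(-1, 19050)), Rational(29053, 32162)) = Add(Rational(-403, 381), Rational(29053, 32162)) = Rational(-1892093, 12253722)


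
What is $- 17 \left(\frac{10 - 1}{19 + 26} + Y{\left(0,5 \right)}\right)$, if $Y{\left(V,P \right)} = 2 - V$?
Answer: $- \frac{187}{5} \approx -37.4$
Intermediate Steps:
$- 17 \left(\frac{10 - 1}{19 + 26} + Y{\left(0,5 \right)}\right) = - 17 \left(\frac{10 - 1}{19 + 26} + \left(2 - 0\right)\right) = - 17 \left(\frac{9}{45} + \left(2 + 0\right)\right) = - 17 \left(9 \cdot \frac{1}{45} + 2\right) = - 17 \left(\frac{1}{5} + 2\right) = \left(-17\right) \frac{11}{5} = - \frac{187}{5}$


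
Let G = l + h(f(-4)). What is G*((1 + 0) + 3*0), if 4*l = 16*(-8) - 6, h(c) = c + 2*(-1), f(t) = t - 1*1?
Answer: -81/2 ≈ -40.500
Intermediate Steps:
f(t) = -1 + t (f(t) = t - 1 = -1 + t)
h(c) = -2 + c (h(c) = c - 2 = -2 + c)
l = -67/2 (l = (16*(-8) - 6)/4 = (-128 - 6)/4 = (¼)*(-134) = -67/2 ≈ -33.500)
G = -81/2 (G = -67/2 + (-2 + (-1 - 4)) = -67/2 + (-2 - 5) = -67/2 - 7 = -81/2 ≈ -40.500)
G*((1 + 0) + 3*0) = -81*((1 + 0) + 3*0)/2 = -81*(1 + 0)/2 = -81/2*1 = -81/2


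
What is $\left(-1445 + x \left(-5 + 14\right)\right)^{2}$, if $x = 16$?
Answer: $1692601$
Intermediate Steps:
$\left(-1445 + x \left(-5 + 14\right)\right)^{2} = \left(-1445 + 16 \left(-5 + 14\right)\right)^{2} = \left(-1445 + 16 \cdot 9\right)^{2} = \left(-1445 + 144\right)^{2} = \left(-1301\right)^{2} = 1692601$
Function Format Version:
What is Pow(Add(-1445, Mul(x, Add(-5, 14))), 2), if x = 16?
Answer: 1692601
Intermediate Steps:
Pow(Add(-1445, Mul(x, Add(-5, 14))), 2) = Pow(Add(-1445, Mul(16, Add(-5, 14))), 2) = Pow(Add(-1445, Mul(16, 9)), 2) = Pow(Add(-1445, 144), 2) = Pow(-1301, 2) = 1692601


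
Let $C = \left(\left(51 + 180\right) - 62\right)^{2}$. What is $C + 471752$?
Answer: $500313$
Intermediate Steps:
$C = 28561$ ($C = \left(231 - 62\right)^{2} = 169^{2} = 28561$)
$C + 471752 = 28561 + 471752 = 500313$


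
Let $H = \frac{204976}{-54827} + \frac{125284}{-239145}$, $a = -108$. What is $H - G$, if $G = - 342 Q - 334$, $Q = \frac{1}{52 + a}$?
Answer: $\frac{118812764283751}{367124881620} \approx 323.63$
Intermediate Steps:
$Q = - \frac{1}{56}$ ($Q = \frac{1}{52 - 108} = \frac{1}{-56} = - \frac{1}{56} \approx -0.017857$)
$H = - \frac{55887931388}{13111602915}$ ($H = 204976 \left(- \frac{1}{54827}\right) + 125284 \left(- \frac{1}{239145}\right) = - \frac{204976}{54827} - \frac{125284}{239145} = - \frac{55887931388}{13111602915} \approx -4.2625$)
$G = - \frac{9181}{28}$ ($G = \left(-342\right) \left(- \frac{1}{56}\right) - 334 = \frac{171}{28} - 334 = - \frac{9181}{28} \approx -327.89$)
$H - G = - \frac{55887931388}{13111602915} - - \frac{9181}{28} = - \frac{55887931388}{13111602915} + \frac{9181}{28} = \frac{118812764283751}{367124881620}$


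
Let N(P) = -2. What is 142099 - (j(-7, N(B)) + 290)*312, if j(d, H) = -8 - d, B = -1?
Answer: 51931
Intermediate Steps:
142099 - (j(-7, N(B)) + 290)*312 = 142099 - ((-8 - 1*(-7)) + 290)*312 = 142099 - ((-8 + 7) + 290)*312 = 142099 - (-1 + 290)*312 = 142099 - 289*312 = 142099 - 1*90168 = 142099 - 90168 = 51931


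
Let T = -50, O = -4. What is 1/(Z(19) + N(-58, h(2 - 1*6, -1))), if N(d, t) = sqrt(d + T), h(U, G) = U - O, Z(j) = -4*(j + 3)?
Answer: -22/1963 - 3*I*sqrt(3)/3926 ≈ -0.011207 - 0.0013235*I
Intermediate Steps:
Z(j) = -12 - 4*j (Z(j) = -4*(3 + j) = -12 - 4*j)
h(U, G) = 4 + U (h(U, G) = U - 1*(-4) = U + 4 = 4 + U)
N(d, t) = sqrt(-50 + d) (N(d, t) = sqrt(d - 50) = sqrt(-50 + d))
1/(Z(19) + N(-58, h(2 - 1*6, -1))) = 1/((-12 - 4*19) + sqrt(-50 - 58)) = 1/((-12 - 76) + sqrt(-108)) = 1/(-88 + 6*I*sqrt(3))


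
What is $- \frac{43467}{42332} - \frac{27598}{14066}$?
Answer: $- \frac{889842679}{297720956} \approx -2.9888$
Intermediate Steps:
$- \frac{43467}{42332} - \frac{27598}{14066} = \left(-43467\right) \frac{1}{42332} - \frac{13799}{7033} = - \frac{43467}{42332} - \frac{13799}{7033} = - \frac{889842679}{297720956}$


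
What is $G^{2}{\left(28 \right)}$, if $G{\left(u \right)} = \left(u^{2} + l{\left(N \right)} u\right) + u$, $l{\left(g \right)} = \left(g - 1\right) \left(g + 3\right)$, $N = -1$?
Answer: $490000$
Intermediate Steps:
$l{\left(g \right)} = \left(-1 + g\right) \left(3 + g\right)$
$G{\left(u \right)} = u^{2} - 3 u$ ($G{\left(u \right)} = \left(u^{2} + \left(-3 + \left(-1\right)^{2} + 2 \left(-1\right)\right) u\right) + u = \left(u^{2} + \left(-3 + 1 - 2\right) u\right) + u = \left(u^{2} - 4 u\right) + u = u^{2} - 3 u$)
$G^{2}{\left(28 \right)} = \left(28 \left(-3 + 28\right)\right)^{2} = \left(28 \cdot 25\right)^{2} = 700^{2} = 490000$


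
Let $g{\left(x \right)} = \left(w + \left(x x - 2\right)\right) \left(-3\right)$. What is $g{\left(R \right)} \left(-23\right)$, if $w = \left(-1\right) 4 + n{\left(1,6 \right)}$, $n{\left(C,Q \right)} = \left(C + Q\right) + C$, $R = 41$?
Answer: $116127$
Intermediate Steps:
$n{\left(C,Q \right)} = Q + 2 C$
$w = 4$ ($w = \left(-1\right) 4 + \left(6 + 2 \cdot 1\right) = -4 + \left(6 + 2\right) = -4 + 8 = 4$)
$g{\left(x \right)} = -6 - 3 x^{2}$ ($g{\left(x \right)} = \left(4 + \left(x x - 2\right)\right) \left(-3\right) = \left(4 + \left(x^{2} - 2\right)\right) \left(-3\right) = \left(4 + \left(-2 + x^{2}\right)\right) \left(-3\right) = \left(2 + x^{2}\right) \left(-3\right) = -6 - 3 x^{2}$)
$g{\left(R \right)} \left(-23\right) = \left(-6 - 3 \cdot 41^{2}\right) \left(-23\right) = \left(-6 - 5043\right) \left(-23\right) = \left(-5049\right) \left(-23\right) = 116127$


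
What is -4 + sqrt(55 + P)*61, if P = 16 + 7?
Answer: -4 + 61*sqrt(78) ≈ 534.74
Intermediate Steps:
P = 23
-4 + sqrt(55 + P)*61 = -4 + sqrt(55 + 23)*61 = -4 + sqrt(78)*61 = -4 + 61*sqrt(78)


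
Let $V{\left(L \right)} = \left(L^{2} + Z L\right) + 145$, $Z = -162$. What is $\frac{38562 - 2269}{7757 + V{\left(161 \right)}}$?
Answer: $\frac{36293}{7741} \approx 4.6884$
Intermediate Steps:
$V{\left(L \right)} = 145 + L^{2} - 162 L$ ($V{\left(L \right)} = \left(L^{2} - 162 L\right) + 145 = 145 + L^{2} - 162 L$)
$\frac{38562 - 2269}{7757 + V{\left(161 \right)}} = \frac{38562 - 2269}{7757 + \left(145 + 161^{2} - 26082\right)} = \frac{36293}{7757 + \left(145 + 25921 - 26082\right)} = \frac{36293}{7757 - 16} = \frac{36293}{7741}$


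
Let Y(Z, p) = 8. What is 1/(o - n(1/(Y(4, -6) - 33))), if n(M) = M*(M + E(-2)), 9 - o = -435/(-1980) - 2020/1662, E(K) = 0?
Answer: 22852500/228390311 ≈ 0.10006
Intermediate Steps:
o = 365483/36564 (o = 9 - (-435/(-1980) - 2020/1662) = 9 - (-435*(-1/1980) - 2020*1/1662) = 9 - (29/132 - 1010/831) = 9 - 1*(-36407/36564) = 9 + 36407/36564 = 365483/36564 ≈ 9.9957)
n(M) = M² (n(M) = M*(M + 0) = M*M = M²)
1/(o - n(1/(Y(4, -6) - 33))) = 1/(365483/36564 - (1/(8 - 33))²) = 1/(365483/36564 - (1/(-25))²) = 1/(365483/36564 - (-1/25)²) = 1/(365483/36564 - 1*1/625) = 1/(365483/36564 - 1/625) = 1/(228390311/22852500) = 22852500/228390311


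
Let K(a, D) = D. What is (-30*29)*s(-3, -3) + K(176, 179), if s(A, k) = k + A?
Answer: 5399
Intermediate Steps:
s(A, k) = A + k
(-30*29)*s(-3, -3) + K(176, 179) = (-30*29)*(-3 - 3) + 179 = -870*(-6) + 179 = 5220 + 179 = 5399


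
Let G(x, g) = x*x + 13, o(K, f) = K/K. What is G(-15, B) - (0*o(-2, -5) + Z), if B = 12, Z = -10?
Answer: 248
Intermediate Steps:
o(K, f) = 1
G(x, g) = 13 + x² (G(x, g) = x² + 13 = 13 + x²)
G(-15, B) - (0*o(-2, -5) + Z) = (13 + (-15)²) - (0*1 - 10) = (13 + 225) - (0 - 10) = 238 - 1*(-10) = 238 + 10 = 248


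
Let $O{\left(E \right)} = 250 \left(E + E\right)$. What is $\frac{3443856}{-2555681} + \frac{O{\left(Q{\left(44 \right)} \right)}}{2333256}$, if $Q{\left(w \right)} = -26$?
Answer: $- \frac{1008577691017}{745382253417} \approx -1.3531$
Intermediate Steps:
$O{\left(E \right)} = 500 E$ ($O{\left(E \right)} = 250 \cdot 2 E = 500 E$)
$\frac{3443856}{-2555681} + \frac{O{\left(Q{\left(44 \right)} \right)}}{2333256} = \frac{3443856}{-2555681} + \frac{500 \left(-26\right)}{2333256} = 3443856 \left(- \frac{1}{2555681}\right) - \frac{1625}{291657} = - \frac{3443856}{2555681} - \frac{1625}{291657} = - \frac{1008577691017}{745382253417}$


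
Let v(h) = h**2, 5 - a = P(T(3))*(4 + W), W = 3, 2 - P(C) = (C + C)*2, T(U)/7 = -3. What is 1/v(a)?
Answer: 1/356409 ≈ 2.8058e-6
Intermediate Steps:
T(U) = -21 (T(U) = 7*(-3) = -21)
P(C) = 2 - 4*C (P(C) = 2 - (C + C)*2 = 2 - 2*C*2 = 2 - 4*C)
a = -597 (a = 5 - (2 - 4*(-21))*(4 + 3) = 5 - (2 + 84)*7 = 5 - 86*7 = 5 - 1*602 = 5 - 602 = -597)
1/v(a) = 1/((-597)**2) = 1/356409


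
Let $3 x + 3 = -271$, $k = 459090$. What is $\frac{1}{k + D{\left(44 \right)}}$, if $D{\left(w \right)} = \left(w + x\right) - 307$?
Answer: $\frac{3}{1376207} \approx 2.1799 \cdot 10^{-6}$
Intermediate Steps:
$x = - \frac{274}{3}$ ($x = -1 + \frac{1}{3} \left(-271\right) = -1 - \frac{271}{3} = - \frac{274}{3} \approx -91.333$)
$D{\left(w \right)} = - \frac{1195}{3} + w$ ($D{\left(w \right)} = \left(w - \frac{274}{3}\right) - 307 = \left(- \frac{274}{3} + w\right) - 307 = - \frac{1195}{3} + w$)
$\frac{1}{k + D{\left(44 \right)}} = \frac{1}{459090 + \left(- \frac{1195}{3} + 44\right)} = \frac{1}{459090 - \frac{1063}{3}} = \frac{1}{\frac{1376207}{3}} = \frac{3}{1376207}$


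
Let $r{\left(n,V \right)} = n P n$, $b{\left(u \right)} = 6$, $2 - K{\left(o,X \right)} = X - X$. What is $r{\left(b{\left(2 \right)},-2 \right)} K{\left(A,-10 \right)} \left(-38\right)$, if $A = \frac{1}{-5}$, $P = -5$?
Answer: $13680$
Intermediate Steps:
$A = - \frac{1}{5} \approx -0.2$
$K{\left(o,X \right)} = 2$ ($K{\left(o,X \right)} = 2 - \left(X - X\right) = 2 - 0 = 2 + 0 = 2$)
$r{\left(n,V \right)} = - 5 n^{2}$ ($r{\left(n,V \right)} = n \left(-5\right) n = - 5 n n = - 5 n^{2}$)
$r{\left(b{\left(2 \right)},-2 \right)} K{\left(A,-10 \right)} \left(-38\right) = - 5 \cdot 6^{2} \cdot 2 \left(-38\right) = \left(-5\right) 36 \cdot 2 \left(-38\right) = \left(-180\right) 2 \left(-38\right) = \left(-360\right) \left(-38\right) = 13680$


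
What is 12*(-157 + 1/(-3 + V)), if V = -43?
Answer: -43338/23 ≈ -1884.3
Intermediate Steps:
12*(-157 + 1/(-3 + V)) = 12*(-157 + 1/(-3 - 43)) = 12*(-157 + 1/(-46)) = 12*(-157 - 1/46) = 12*(-7223/46) = -43338/23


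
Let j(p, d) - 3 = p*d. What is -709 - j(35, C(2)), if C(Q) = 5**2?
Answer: -1587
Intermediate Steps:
C(Q) = 25
j(p, d) = 3 + d*p (j(p, d) = 3 + p*d = 3 + d*p)
-709 - j(35, C(2)) = -709 - (3 + 25*35) = -709 - (3 + 875) = -709 - 1*878 = -709 - 878 = -1587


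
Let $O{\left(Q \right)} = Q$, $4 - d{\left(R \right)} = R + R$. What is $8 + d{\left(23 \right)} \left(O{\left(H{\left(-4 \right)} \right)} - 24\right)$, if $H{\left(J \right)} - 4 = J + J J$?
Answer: $344$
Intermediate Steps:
$H{\left(J \right)} = 4 + J + J^{2}$ ($H{\left(J \right)} = 4 + \left(J + J J\right) = 4 + \left(J + J^{2}\right) = 4 + J + J^{2}$)
$d{\left(R \right)} = 4 - 2 R$ ($d{\left(R \right)} = 4 - \left(R + R\right) = 4 - 2 R$)
$8 + d{\left(23 \right)} \left(O{\left(H{\left(-4 \right)} \right)} - 24\right) = 8 + \left(4 - 46\right) \left(\left(4 - 4 + \left(-4\right)^{2}\right) - 24\right) = 8 + \left(4 - 46\right) \left(\left(4 - 4 + 16\right) - 24\right) = 8 - 42 \left(16 - 24\right) = 8 - -336 = 8 + 336 = 344$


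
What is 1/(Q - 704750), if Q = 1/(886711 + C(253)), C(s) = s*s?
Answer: -950720/670019919999 ≈ -1.4189e-6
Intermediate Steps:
C(s) = s²
Q = 1/950720 (Q = 1/(886711 + 253²) = 1/(886711 + 64009) = 1/950720 ≈ 1.0518e-6)
1/(Q - 704750) = 1/(1/950720 - 704750) = 1/(-670019919999/950720) = -950720/670019919999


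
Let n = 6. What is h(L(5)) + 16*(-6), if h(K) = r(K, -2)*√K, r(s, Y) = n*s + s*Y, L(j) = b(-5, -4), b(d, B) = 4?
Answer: -64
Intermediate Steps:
L(j) = 4
r(s, Y) = 6*s + Y*s (r(s, Y) = 6*s + s*Y = 6*s + Y*s)
h(K) = 4*K^(3/2) (h(K) = (K*(6 - 2))*√K = (K*4)*√K = (4*K)*√K = 4*K^(3/2))
h(L(5)) + 16*(-6) = 4*4^(3/2) + 16*(-6) = 4*8 - 96 = 32 - 96 = -64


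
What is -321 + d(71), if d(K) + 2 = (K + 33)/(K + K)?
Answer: -22881/71 ≈ -322.27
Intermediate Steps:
d(K) = -2 + (33 + K)/(2*K) (d(K) = -2 + (K + 33)/(K + K) = -2 + (33 + K)/((2*K)) = -2 + (33 + K)*(1/(2*K)) = -2 + (33 + K)/(2*K))
-321 + d(71) = -321 + (3/2)*(11 - 1*71)/71 = -321 + (3/2)*(1/71)*(11 - 71) = -321 + (3/2)*(1/71)*(-60) = -321 - 90/71 = -22881/71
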